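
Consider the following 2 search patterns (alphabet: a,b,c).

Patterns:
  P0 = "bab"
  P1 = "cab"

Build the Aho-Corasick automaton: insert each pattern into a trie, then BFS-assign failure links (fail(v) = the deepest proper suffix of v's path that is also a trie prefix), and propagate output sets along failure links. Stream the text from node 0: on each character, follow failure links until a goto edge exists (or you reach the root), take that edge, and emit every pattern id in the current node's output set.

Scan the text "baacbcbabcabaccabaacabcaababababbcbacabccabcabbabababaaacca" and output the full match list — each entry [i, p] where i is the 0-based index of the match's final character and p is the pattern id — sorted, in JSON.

Construct AC machine:
Trie nodes:
  0='ε' goto b→1 c→4
  1='b' goto a→2
  2='ba' goto b→3
  3='bab' goto ·  ←P0
  4='c' goto a→5
  5='ca' goto b→6
  6='cab' goto ·  ←P1

Failure links (BFS by depth):
  fail(1) 'b': from fail(0)=0 chase 'b': 0 ⇒ 0;  out=∅∪out(0)=∅
  fail(4) 'c': from fail(0)=0 chase 'c': 0 ⇒ 0;  out=∅∪out(0)=∅
  fail(2) 'ba': from fail(1)=0 chase 'a': 0 ⇒ 0;  out=∅∪out(0)=∅
  fail(5) 'ca': from fail(4)=0 chase 'a': 0 ⇒ 0;  out=∅∪out(0)=∅
  fail(3) 'bab': from fail(2)=0 chase 'b': 0 ⇒ 1;  out={0}∪out(1)={0}
  fail(6) 'cab': from fail(5)=0 chase 'b': 0 ⇒ 1;  out={1}∪out(1)={1}

Run:
[0] read 'b'  n0⇒n1
[1] read 'a'  n1⇒n2
[2] read 'a'  n2⇒n0 ·f
[3] read 'c'  n0⇒n4
[4] read 'b'  n4⇒n1 ·f
[5] read 'c'  n1⇒n4 ·f
[6] read 'b'  n4⇒n1 ·f
[7] read 'a'  n1⇒n2
[8] read 'b'  n2⇒n3  emit P0@[6:8]
[9] read 'c'  n3⇒n4 ·f
[10] read 'a'  n4⇒n5
[11] read 'b'  n5⇒n6  emit P1@[9:11]
[12] read 'a'  n6⇒n2 ·f
[13] read 'c'  n2⇒n4 ·f
[14] read 'c'  n4⇒n4 ·f
[15] read 'a'  n4⇒n5
[16] read 'b'  n5⇒n6  emit P1@[14:16]
[17] read 'a'  n6⇒n2 ·f
[18] read 'a'  n2⇒n0 ·f
[19] read 'c'  n0⇒n4
[20] read 'a'  n4⇒n5
[21] read 'b'  n5⇒n6  emit P1@[19:21]
[22] read 'c'  n6⇒n4 ·f
[23] read 'a'  n4⇒n5
[24] read 'a'  n5⇒n0 ·f
[25] read 'b'  n0⇒n1
[26] read 'a'  n1⇒n2
[27] read 'b'  n2⇒n3  emit P0@[25:27]
[28] read 'a'  n3⇒n2 ·f
[29] read 'b'  n2⇒n3  emit P0@[27:29]
[30] read 'a'  n3⇒n2 ·f
[31] read 'b'  n2⇒n3  emit P0@[29:31]
[32] read 'b'  n3⇒n1 ·f
[33] read 'c'  n1⇒n4 ·f
[34] read 'b'  n4⇒n1 ·f
[35] read 'a'  n1⇒n2
[36] read 'c'  n2⇒n4 ·f
[37] read 'a'  n4⇒n5
[38] read 'b'  n5⇒n6  emit P1@[36:38]
[39] read 'c'  n6⇒n4 ·f
[40] read 'c'  n4⇒n4 ·f
[41] read 'a'  n4⇒n5
[42] read 'b'  n5⇒n6  emit P1@[40:42]
[43] read 'c'  n6⇒n4 ·f
[44] read 'a'  n4⇒n5
[45] read 'b'  n5⇒n6  emit P1@[43:45]
[46] read 'b'  n6⇒n1 ·f
[47] read 'a'  n1⇒n2
[48] read 'b'  n2⇒n3  emit P0@[46:48]
[49] read 'a'  n3⇒n2 ·f
[50] read 'b'  n2⇒n3  emit P0@[48:50]
[51] read 'a'  n3⇒n2 ·f
[52] read 'b'  n2⇒n3  emit P0@[50:52]
[53] read 'a'  n3⇒n2 ·f
[54] read 'a'  n2⇒n0 ·f
[55] read 'a'  n0⇒n0
[56] read 'c'  n0⇒n4
[57] read 'c'  n4⇒n4 ·f
[58] read 'a'  n4⇒n5

All matches (sorted): [[8,0],[11,1],[16,1],[21,1],[27,0],[29,0],[31,0],[38,1],[42,1],[45,1],[48,0],[50,0],[52,0]]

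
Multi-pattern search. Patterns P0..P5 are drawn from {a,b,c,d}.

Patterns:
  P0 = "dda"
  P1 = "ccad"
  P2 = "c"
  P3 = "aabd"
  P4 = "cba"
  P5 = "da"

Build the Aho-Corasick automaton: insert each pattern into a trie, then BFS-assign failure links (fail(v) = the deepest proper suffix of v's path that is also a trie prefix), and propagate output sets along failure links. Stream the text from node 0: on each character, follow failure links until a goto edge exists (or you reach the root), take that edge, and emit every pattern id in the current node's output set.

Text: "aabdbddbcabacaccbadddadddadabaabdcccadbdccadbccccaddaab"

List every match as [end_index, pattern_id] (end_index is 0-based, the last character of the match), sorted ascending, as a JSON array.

Construct AC machine:
Trie (insert patterns):
  n0 'ε': a→8 c→4 d→1
  n1 'd': a→14 d→2
  n2 'dd': a→3
  n3 'dda': ·  ←P0
  n4 'c': b→12 c→5  ←P2
  n5 'cc': a→6
  n6 'cca': d→7
  n7 'ccad': ·  ←P1
  n8 'a': a→9
  n9 'aa': b→10
  n10 'aab': d→11
  n11 'aabd': ·  ←P3
  n12 'cb': a→13
  n13 'cba': ·  ←P4
  n14 'da': ·  ←P5

Failure links (BFS by depth):
  n1('d'): parent n0 fail=0; on 'd' 0 → fail=0;  out ∅∪∅=∅
  n4('c'): parent n0 fail=0; on 'c' 0 → fail=0;  out {2}∪∅={2}
  n8('a'): parent n0 fail=0; on 'a' 0 → fail=0;  out ∅∪∅=∅
  n2('dd'): parent n1 fail=0; on 'd' 0 → fail=1;  out ∅∪∅=∅
  n5('cc'): parent n4 fail=0; on 'c' 0 → fail=4;  out ∅∪{2}={2}
  n9('aa'): parent n8 fail=0; on 'a' 0 → fail=8;  out ∅∪∅=∅
  n12('cb'): parent n4 fail=0; on 'b' 0 → fail=0;  out ∅∪∅=∅
  n14('da'): parent n1 fail=0; on 'a' 0 → fail=8;  out {5}∪∅={5}
  n3('dda'): parent n2 fail=1; on 'a' 1 → fail=14;  out {0}∪{5}={0,5}
  n6('cca'): parent n5 fail=4; on 'a' 4→0 → fail=8;  out ∅∪∅=∅
  n10('aab'): parent n9 fail=8; on 'b' 8→0 → fail=0;  out ∅∪∅=∅
  n13('cba'): parent n12 fail=0; on 'a' 0 → fail=8;  out {4}∪∅={4}
  n7('ccad'): parent n6 fail=8; on 'd' 8→0 → fail=1;  out {1}∪∅={1}
  n11('aabd'): parent n10 fail=0; on 'd' 0 → fail=1;  out {3}∪∅={3}

Run:
[0] read 'a'  n0⇒n8
[1] read 'a'  n8⇒n9
[2] read 'b'  n9⇒n10
[3] read 'd'  n10⇒n11  ** P3@[0:3]
[4] read 'b'  n11⇒n0 (via fail)
[5] read 'd'  n0⇒n1
[6] read 'd'  n1⇒n2
[7] read 'b'  n2⇒n0 (via fail)
[8] read 'c'  n0⇒n4  ** P2@[8:8]
[9] read 'a'  n4⇒n8 (via fail)
[10] read 'b'  n8⇒n0 (via fail)
[11] read 'a'  n0⇒n8
[12] read 'c'  n8⇒n4 (via fail)  ** P2@[12:12]
[13] read 'a'  n4⇒n8 (via fail)
[14] read 'c'  n8⇒n4 (via fail)  ** P2@[14:14]
[15] read 'c'  n4⇒n5  ** P2@[15:15]
[16] read 'b'  n5⇒n12 (via fail)
[17] read 'a'  n12⇒n13  ** P4@[15:17]
[18] read 'd'  n13⇒n1 (via fail)
[19] read 'd'  n1⇒n2
[20] read 'd'  n2⇒n2 (via fail)
[21] read 'a'  n2⇒n3  ** P0@[19:21],P5@[20:21]
[22] read 'd'  n3⇒n1 (via fail)
[23] read 'd'  n1⇒n2
[24] read 'd'  n2⇒n2 (via fail)
[25] read 'a'  n2⇒n3  ** P0@[23:25],P5@[24:25]
[26] read 'd'  n3⇒n1 (via fail)
[27] read 'a'  n1⇒n14  ** P5@[26:27]
[28] read 'b'  n14⇒n0 (via fail)
[29] read 'a'  n0⇒n8
[30] read 'a'  n8⇒n9
[31] read 'b'  n9⇒n10
[32] read 'd'  n10⇒n11  ** P3@[29:32]
[33] read 'c'  n11⇒n4 (via fail)  ** P2@[33:33]
[34] read 'c'  n4⇒n5  ** P2@[34:34]
[35] read 'c'  n5⇒n5 (via fail)  ** P2@[35:35]
[36] read 'a'  n5⇒n6
[37] read 'd'  n6⇒n7  ** P1@[34:37]
[38] read 'b'  n7⇒n0 (via fail)
[39] read 'd'  n0⇒n1
[40] read 'c'  n1⇒n4 (via fail)  ** P2@[40:40]
[41] read 'c'  n4⇒n5  ** P2@[41:41]
[42] read 'a'  n5⇒n6
[43] read 'd'  n6⇒n7  ** P1@[40:43]
[44] read 'b'  n7⇒n0 (via fail)
[45] read 'c'  n0⇒n4  ** P2@[45:45]
[46] read 'c'  n4⇒n5  ** P2@[46:46]
[47] read 'c'  n5⇒n5 (via fail)  ** P2@[47:47]
[48] read 'c'  n5⇒n5 (via fail)  ** P2@[48:48]
[49] read 'a'  n5⇒n6
[50] read 'd'  n6⇒n7  ** P1@[47:50]
[51] read 'd'  n7⇒n2 (via fail)
[52] read 'a'  n2⇒n3  ** P0@[50:52],P5@[51:52]
[53] read 'a'  n3⇒n9 (via fail)
[54] read 'b'  n9⇒n10

Matches: [[3,3],[8,2],[12,2],[14,2],[15,2],[17,4],[21,0],[21,5],[25,0],[25,5],[27,5],[32,3],[33,2],[34,2],[35,2],[37,1],[40,2],[41,2],[43,1],[45,2],[46,2],[47,2],[48,2],[50,1],[52,0],[52,5]]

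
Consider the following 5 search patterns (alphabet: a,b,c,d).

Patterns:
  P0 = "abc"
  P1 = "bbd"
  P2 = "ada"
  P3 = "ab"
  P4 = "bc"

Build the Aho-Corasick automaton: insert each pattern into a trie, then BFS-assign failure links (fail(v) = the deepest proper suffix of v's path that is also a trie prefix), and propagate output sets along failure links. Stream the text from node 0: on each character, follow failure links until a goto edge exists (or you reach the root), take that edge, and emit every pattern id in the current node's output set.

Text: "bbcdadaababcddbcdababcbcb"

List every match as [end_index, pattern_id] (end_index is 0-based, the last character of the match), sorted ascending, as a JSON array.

Build automaton:
Trie (insert patterns):
  n0 'ε': a→1 b→4
  n1 'a': b→2 d→7
  n2 'ab': c→3  ←P3
  n3 'abc': ·  ←P0
  n4 'b': b→5 c→9
  n5 'bb': d→6
  n6 'bbd': ·  ←P1
  n7 'ad': a→8
  n8 'ada': ·  ←P2
  n9 'bc': ·  ←P4

Failure links (BFS by depth):
  n1('a'): parent n0 fail=0; on 'a' 0 → fail=0;  out ∅∪∅=∅
  n4('b'): parent n0 fail=0; on 'b' 0 → fail=0;  out ∅∪∅=∅
  n2('ab'): parent n1 fail=0; on 'b' 0 → fail=4;  out {3}∪∅={3}
  n5('bb'): parent n4 fail=0; on 'b' 0 → fail=4;  out ∅∪∅=∅
  n7('ad'): parent n1 fail=0; on 'd' 0 → fail=0;  out ∅∪∅=∅
  n9('bc'): parent n4 fail=0; on 'c' 0 → fail=0;  out {4}∪∅={4}
  n3('abc'): parent n2 fail=4; on 'c' 4 → fail=9;  out {0}∪{4}={0,4}
  n6('bbd'): parent n5 fail=4; on 'd' 4→0 → fail=0;  out {1}∪∅={1}
  n8('ada'): parent n7 fail=0; on 'a' 0 → fail=1;  out {2}∪∅={2}

Text stream:
i=0 'b': node 0→4
i=1 'b': node 4→5
i=2 'c': node 5→9 ·f  → match P4@[1:2]
i=3 'd': node 9→0 ·f
i=4 'a': node 0→1
i=5 'd': node 1→7
i=6 'a': node 7→8  → match P2@[4:6]
i=7 'a': node 8→1 ·f
i=8 'b': node 1→2  → match P3@[7:8]
i=9 'a': node 2→1 ·f
i=10 'b': node 1→2  → match P3@[9:10]
i=11 'c': node 2→3  → match P0@[9:11],P4@[10:11]
i=12 'd': node 3→0 ·f
i=13 'd': node 0→0
i=14 'b': node 0→4
i=15 'c': node 4→9  → match P4@[14:15]
i=16 'd': node 9→0 ·f
i=17 'a': node 0→1
i=18 'b': node 1→2  → match P3@[17:18]
i=19 'a': node 2→1 ·f
i=20 'b': node 1→2  → match P3@[19:20]
i=21 'c': node 2→3  → match P0@[19:21],P4@[20:21]
i=22 'b': node 3→4 ·f
i=23 'c': node 4→9  → match P4@[22:23]
i=24 'b': node 9→4 ·f

Matches: [[2,4],[6,2],[8,3],[10,3],[11,0],[11,4],[15,4],[18,3],[20,3],[21,0],[21,4],[23,4]]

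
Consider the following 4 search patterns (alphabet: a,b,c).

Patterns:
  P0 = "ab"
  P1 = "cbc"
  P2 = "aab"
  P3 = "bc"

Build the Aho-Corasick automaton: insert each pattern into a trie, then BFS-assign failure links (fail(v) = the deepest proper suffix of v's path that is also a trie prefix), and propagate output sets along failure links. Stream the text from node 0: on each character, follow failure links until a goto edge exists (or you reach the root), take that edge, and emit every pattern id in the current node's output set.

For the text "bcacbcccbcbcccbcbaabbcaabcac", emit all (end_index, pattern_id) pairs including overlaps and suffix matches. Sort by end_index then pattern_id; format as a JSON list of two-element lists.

Construct AC machine:
Trie nodes:
  0='ε' goto a→1 b→8 c→3
  1='a' goto a→6 b→2
  2='ab' goto ·  ←P0
  3='c' goto b→4
  4='cb' goto c→5
  5='cbc' goto ·  ←P1
  6='aa' goto b→7
  7='aab' goto ·  ←P2
  8='b' goto c→9
  9='bc' goto ·  ←P3

Failure links (BFS by depth):
  n1('a'): parent n0 fail=0; on 'a' 0 → fail=0;  out ∅∪∅=∅
  n3('c'): parent n0 fail=0; on 'c' 0 → fail=0;  out ∅∪∅=∅
  n8('b'): parent n0 fail=0; on 'b' 0 → fail=0;  out ∅∪∅=∅
  n2('ab'): parent n1 fail=0; on 'b' 0 → fail=8;  out {0}∪∅={0}
  n4('cb'): parent n3 fail=0; on 'b' 0 → fail=8;  out ∅∪∅=∅
  n6('aa'): parent n1 fail=0; on 'a' 0 → fail=1;  out ∅∪∅=∅
  n9('bc'): parent n8 fail=0; on 'c' 0 → fail=3;  out {3}∪∅={3}
  n5('cbc'): parent n4 fail=8; on 'c' 8 → fail=9;  out {1}∪{3}={1,3}
  n7('aab'): parent n6 fail=1; on 'b' 1 → fail=2;  out {2}∪{0}={0,2}

Scan:
i=0 'b': node 0→8
i=1 'c': node 8→9  ** P3@[0:1]
i=2 'a': node 9→1 ·f
i=3 'c': node 1→3 ·f
i=4 'b': node 3→4
i=5 'c': node 4→5  ** P1@[3:5],P3@[4:5]
i=6 'c': node 5→3 ·f
i=7 'c': node 3→3 ·f
i=8 'b': node 3→4
i=9 'c': node 4→5  ** P1@[7:9],P3@[8:9]
i=10 'b': node 5→4 ·f
i=11 'c': node 4→5  ** P1@[9:11],P3@[10:11]
i=12 'c': node 5→3 ·f
i=13 'c': node 3→3 ·f
i=14 'b': node 3→4
i=15 'c': node 4→5  ** P1@[13:15],P3@[14:15]
i=16 'b': node 5→4 ·f
i=17 'a': node 4→1 ·f
i=18 'a': node 1→6
i=19 'b': node 6→7  ** P0@[18:19],P2@[17:19]
i=20 'b': node 7→8 ·f
i=21 'c': node 8→9  ** P3@[20:21]
i=22 'a': node 9→1 ·f
i=23 'a': node 1→6
i=24 'b': node 6→7  ** P0@[23:24],P2@[22:24]
i=25 'c': node 7→9 ·f  ** P3@[24:25]
i=26 'a': node 9→1 ·f
i=27 'c': node 1→3 ·f

All matches (sorted): [[1,3],[5,1],[5,3],[9,1],[9,3],[11,1],[11,3],[15,1],[15,3],[19,0],[19,2],[21,3],[24,0],[24,2],[25,3]]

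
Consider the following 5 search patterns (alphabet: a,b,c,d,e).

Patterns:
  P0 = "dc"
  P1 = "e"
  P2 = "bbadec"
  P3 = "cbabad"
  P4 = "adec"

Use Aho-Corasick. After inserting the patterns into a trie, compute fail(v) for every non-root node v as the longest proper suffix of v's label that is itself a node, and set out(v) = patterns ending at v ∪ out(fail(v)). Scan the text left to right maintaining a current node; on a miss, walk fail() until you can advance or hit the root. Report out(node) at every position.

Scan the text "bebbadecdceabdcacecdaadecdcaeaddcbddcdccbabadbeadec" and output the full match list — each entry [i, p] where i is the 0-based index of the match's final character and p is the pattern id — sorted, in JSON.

Build automaton:
Trie (insert patterns):
  0='ε' goto a→16 b→4 c→10 d→1 e→3
  1='d' goto c→2
  2='dc' goto ·  [P0 ends]
  3='e' goto ·  [P1 ends]
  4='b' goto b→5
  5='bb' goto a→6
  6='bba' goto d→7
  7='bbad' goto e→8
  8='bbade' goto c→9
  9='bbadec' goto ·  [P2 ends]
  10='c' goto b→11
  11='cb' goto a→12
  12='cba' goto b→13
  13='cbab' goto a→14
  14='cbaba' goto d→15
  15='cbabad' goto ·  [P3 ends]
  16='a' goto d→17
  17='ad' goto e→18
  18='ade' goto c→19
  19='adec' goto ·  [P4 ends]

BFS fail/out derivation:
  n1('d'): parent n0 fail=0; on 'd' 0 → fail=0;  out ∅∪∅=∅
  n3('e'): parent n0 fail=0; on 'e' 0 → fail=0;  out {1}∪∅={1}
  n4('b'): parent n0 fail=0; on 'b' 0 → fail=0;  out ∅∪∅=∅
  n10('c'): parent n0 fail=0; on 'c' 0 → fail=0;  out ∅∪∅=∅
  n16('a'): parent n0 fail=0; on 'a' 0 → fail=0;  out ∅∪∅=∅
  n2('dc'): parent n1 fail=0; on 'c' 0 → fail=10;  out {0}∪∅={0}
  n5('bb'): parent n4 fail=0; on 'b' 0 → fail=4;  out ∅∪∅=∅
  n11('cb'): parent n10 fail=0; on 'b' 0 → fail=4;  out ∅∪∅=∅
  n17('ad'): parent n16 fail=0; on 'd' 0 → fail=1;  out ∅∪∅=∅
  n6('bba'): parent n5 fail=4; on 'a' 4→0 → fail=16;  out ∅∪∅=∅
  n12('cba'): parent n11 fail=4; on 'a' 4→0 → fail=16;  out ∅∪∅=∅
  n18('ade'): parent n17 fail=1; on 'e' 1→0 → fail=3;  out ∅∪{1}={1}
  n7('bbad'): parent n6 fail=16; on 'd' 16 → fail=17;  out ∅∪∅=∅
  n13('cbab'): parent n12 fail=16; on 'b' 16→0 → fail=4;  out ∅∪∅=∅
  n19('adec'): parent n18 fail=3; on 'c' 3→0 → fail=10;  out {4}∪∅={4}
  n8('bbade'): parent n7 fail=17; on 'e' 17 → fail=18;  out ∅∪{1}={1}
  n14('cbaba'): parent n13 fail=4; on 'a' 4→0 → fail=16;  out ∅∪∅=∅
  n9('bbadec'): parent n8 fail=18; on 'c' 18 → fail=19;  out {2}∪{4}={2,4}
  n15('cbabad'): parent n14 fail=16; on 'd' 16 → fail=17;  out {3}∪∅={3}

Scan:
i=0 'b': node 0→4
i=1 'e': node 4→3 ·f  → match P1@[1:1]
i=2 'b': node 3→4 ·f
i=3 'b': node 4→5
i=4 'a': node 5→6
i=5 'd': node 6→7
i=6 'e': node 7→8  → match P1@[6:6]
i=7 'c': node 8→9  → match P2@[2:7],P4@[4:7]
i=8 'd': node 9→1 ·f
i=9 'c': node 1→2  → match P0@[8:9]
i=10 'e': node 2→3 ·f  → match P1@[10:10]
i=11 'a': node 3→16 ·f
i=12 'b': node 16→4 ·f
i=13 'd': node 4→1 ·f
i=14 'c': node 1→2  → match P0@[13:14]
i=15 'a': node 2→16 ·f
i=16 'c': node 16→10 ·f
i=17 'e': node 10→3 ·f  → match P1@[17:17]
i=18 'c': node 3→10 ·f
i=19 'd': node 10→1 ·f
i=20 'a': node 1→16 ·f
i=21 'a': node 16→16 ·f
i=22 'd': node 16→17
i=23 'e': node 17→18  → match P1@[23:23]
i=24 'c': node 18→19  → match P4@[21:24]
i=25 'd': node 19→1 ·f
i=26 'c': node 1→2  → match P0@[25:26]
i=27 'a': node 2→16 ·f
i=28 'e': node 16→3 ·f  → match P1@[28:28]
i=29 'a': node 3→16 ·f
i=30 'd': node 16→17
i=31 'd': node 17→1 ·f
i=32 'c': node 1→2  → match P0@[31:32]
i=33 'b': node 2→11 ·f
i=34 'd': node 11→1 ·f
i=35 'd': node 1→1 ·f
i=36 'c': node 1→2  → match P0@[35:36]
i=37 'd': node 2→1 ·f
i=38 'c': node 1→2  → match P0@[37:38]
i=39 'c': node 2→10 ·f
i=40 'b': node 10→11
i=41 'a': node 11→12
i=42 'b': node 12→13
i=43 'a': node 13→14
i=44 'd': node 14→15  → match P3@[39:44]
i=45 'b': node 15→4 ·f
i=46 'e': node 4→3 ·f  → match P1@[46:46]
i=47 'a': node 3→16 ·f
i=48 'd': node 16→17
i=49 'e': node 17→18  → match P1@[49:49]
i=50 'c': node 18→19  → match P4@[47:50]

Matches: [[1,1],[6,1],[7,2],[7,4],[9,0],[10,1],[14,0],[17,1],[23,1],[24,4],[26,0],[28,1],[32,0],[36,0],[38,0],[44,3],[46,1],[49,1],[50,4]]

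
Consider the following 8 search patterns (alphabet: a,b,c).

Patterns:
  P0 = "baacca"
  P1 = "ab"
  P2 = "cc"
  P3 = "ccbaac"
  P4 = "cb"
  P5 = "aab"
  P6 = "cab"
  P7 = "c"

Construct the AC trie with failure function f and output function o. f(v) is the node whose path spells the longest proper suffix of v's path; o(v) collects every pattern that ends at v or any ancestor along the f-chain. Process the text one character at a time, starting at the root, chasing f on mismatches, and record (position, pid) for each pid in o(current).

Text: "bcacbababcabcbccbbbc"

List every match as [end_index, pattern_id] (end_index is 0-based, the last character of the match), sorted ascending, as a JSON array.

Construct AC machine:
Trie nodes:
  0='ε' goto a→7 b→1 c→9
  1='b' goto a→2
  2='ba' goto a→3
  3='baa' goto c→4
  4='baac' goto c→5
  5='baacc' goto a→6
  6='baacca' goto ·  [P0 ends]
  7='a' goto a→16 b→8
  8='ab' goto ·  [P1 ends]
  9='c' goto a→18 b→15 c→10  [P7 ends]
  10='cc' goto b→11  [P2 ends]
  11='ccb' goto a→12
  12='ccba' goto a→13
  13='ccbaa' goto c→14
  14='ccbaac' goto ·  [P3 ends]
  15='cb' goto ·  [P4 ends]
  16='aa' goto b→17
  17='aab' goto ·  [P5 ends]
  18='ca' goto b→19
  19='cab' goto ·  [P6 ends]

Failure links (BFS by depth):
  n1('b'): parent n0 fail=0; on 'b' 0 → fail=0;  out ∅∪∅=∅
  n7('a'): parent n0 fail=0; on 'a' 0 → fail=0;  out ∅∪∅=∅
  n9('c'): parent n0 fail=0; on 'c' 0 → fail=0;  out {7}∪∅={7}
  n2('ba'): parent n1 fail=0; on 'a' 0 → fail=7;  out ∅∪∅=∅
  n8('ab'): parent n7 fail=0; on 'b' 0 → fail=1;  out {1}∪∅={1}
  n10('cc'): parent n9 fail=0; on 'c' 0 → fail=9;  out {2}∪{7}={2,7}
  n15('cb'): parent n9 fail=0; on 'b' 0 → fail=1;  out {4}∪∅={4}
  n16('aa'): parent n7 fail=0; on 'a' 0 → fail=7;  out ∅∪∅=∅
  n18('ca'): parent n9 fail=0; on 'a' 0 → fail=7;  out ∅∪∅=∅
  n3('baa'): parent n2 fail=7; on 'a' 7 → fail=16;  out ∅∪∅=∅
  n11('ccb'): parent n10 fail=9; on 'b' 9 → fail=15;  out ∅∪{4}={4}
  n17('aab'): parent n16 fail=7; on 'b' 7 → fail=8;  out {5}∪{1}={1,5}
  n19('cab'): parent n18 fail=7; on 'b' 7 → fail=8;  out {6}∪{1}={1,6}
  n4('baac'): parent n3 fail=16; on 'c' 16→7→0 → fail=9;  out ∅∪{7}={7}
  n12('ccba'): parent n11 fail=15; on 'a' 15→1 → fail=2;  out ∅∪∅=∅
  n5('baacc'): parent n4 fail=9; on 'c' 9 → fail=10;  out ∅∪{2,7}={2,7}
  n13('ccbaa'): parent n12 fail=2; on 'a' 2 → fail=3;  out ∅∪∅=∅
  n6('baacca'): parent n5 fail=10; on 'a' 10→9 → fail=18;  out {0}∪∅={0}
  n14('ccbaac'): parent n13 fail=3; on 'c' 3 → fail=4;  out {3}∪{7}={3,7}

Run:
i=0 'b': node 0→1
i=1 'c': node 1→9 ·f  emit P7@[1:1]
i=2 'a': node 9→18
i=3 'c': node 18→9 ·f  emit P7@[3:3]
i=4 'b': node 9→15  emit P4@[3:4]
i=5 'a': node 15→2 ·f
i=6 'b': node 2→8 ·f  emit P1@[5:6]
i=7 'a': node 8→2 ·f
i=8 'b': node 2→8 ·f  emit P1@[7:8]
i=9 'c': node 8→9 ·f  emit P7@[9:9]
i=10 'a': node 9→18
i=11 'b': node 18→19  emit P1@[10:11],P6@[9:11]
i=12 'c': node 19→9 ·f  emit P7@[12:12]
i=13 'b': node 9→15  emit P4@[12:13]
i=14 'c': node 15→9 ·f  emit P7@[14:14]
i=15 'c': node 9→10  emit P2@[14:15],P7@[15:15]
i=16 'b': node 10→11  emit P4@[15:16]
i=17 'b': node 11→1 ·f
i=18 'b': node 1→1 ·f
i=19 'c': node 1→9 ·f  emit P7@[19:19]

Matches: [[1,7],[3,7],[4,4],[6,1],[8,1],[9,7],[11,1],[11,6],[12,7],[13,4],[14,7],[15,2],[15,7],[16,4],[19,7]]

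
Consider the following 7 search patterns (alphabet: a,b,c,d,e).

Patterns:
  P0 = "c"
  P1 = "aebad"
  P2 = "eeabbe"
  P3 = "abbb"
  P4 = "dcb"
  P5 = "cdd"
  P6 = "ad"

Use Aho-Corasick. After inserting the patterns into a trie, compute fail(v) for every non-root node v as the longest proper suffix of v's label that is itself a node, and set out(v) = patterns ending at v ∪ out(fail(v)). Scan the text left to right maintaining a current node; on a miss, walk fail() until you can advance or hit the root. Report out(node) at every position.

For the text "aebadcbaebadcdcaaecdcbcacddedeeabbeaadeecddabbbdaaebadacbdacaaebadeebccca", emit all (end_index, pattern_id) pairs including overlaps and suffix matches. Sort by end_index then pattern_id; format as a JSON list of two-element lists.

Build automaton:
Trie (insert patterns):
  0='ε' goto a→2 c→1 d→16 e→7
  1='c' goto d→19  [P0 ends]
  2='a' goto b→13 d→21 e→3
  3='ae' goto b→4
  4='aeb' goto a→5
  5='aeba' goto d→6
  6='aebad' goto ·  [P1 ends]
  7='e' goto e→8
  8='ee' goto a→9
  9='eea' goto b→10
  10='eeab' goto b→11
  11='eeabb' goto e→12
  12='eeabbe' goto ·  [P2 ends]
  13='ab' goto b→14
  14='abb' goto b→15
  15='abbb' goto ·  [P3 ends]
  16='d' goto c→17
  17='dc' goto b→18
  18='dcb' goto ·  [P4 ends]
  19='cd' goto d→20
  20='cdd' goto ·  [P5 ends]
  21='ad' goto ·  [P6 ends]

BFS fail/out derivation:
  fail(1) 'c': from fail(0)=0 chase 'c': 0 ⇒ 0;  out={0}∪out(0)={0}
  fail(2) 'a': from fail(0)=0 chase 'a': 0 ⇒ 0;  out=∅∪out(0)=∅
  fail(7) 'e': from fail(0)=0 chase 'e': 0 ⇒ 0;  out=∅∪out(0)=∅
  fail(16) 'd': from fail(0)=0 chase 'd': 0 ⇒ 0;  out=∅∪out(0)=∅
  fail(3) 'ae': from fail(2)=0 chase 'e': 0 ⇒ 7;  out=∅∪out(7)=∅
  fail(8) 'ee': from fail(7)=0 chase 'e': 0 ⇒ 7;  out=∅∪out(7)=∅
  fail(13) 'ab': from fail(2)=0 chase 'b': 0 ⇒ 0;  out=∅∪out(0)=∅
  fail(17) 'dc': from fail(16)=0 chase 'c': 0 ⇒ 1;  out=∅∪out(1)={0}
  fail(19) 'cd': from fail(1)=0 chase 'd': 0 ⇒ 16;  out=∅∪out(16)=∅
  fail(21) 'ad': from fail(2)=0 chase 'd': 0 ⇒ 16;  out={6}∪out(16)={6}
  fail(4) 'aeb': from fail(3)=7 chase 'b': 7→0 ⇒ 0;  out=∅∪out(0)=∅
  fail(9) 'eea': from fail(8)=7 chase 'a': 7→0 ⇒ 2;  out=∅∪out(2)=∅
  fail(14) 'abb': from fail(13)=0 chase 'b': 0 ⇒ 0;  out=∅∪out(0)=∅
  fail(18) 'dcb': from fail(17)=1 chase 'b': 1→0 ⇒ 0;  out={4}∪out(0)={4}
  fail(20) 'cdd': from fail(19)=16 chase 'd': 16→0 ⇒ 16;  out={5}∪out(16)={5}
  fail(5) 'aeba': from fail(4)=0 chase 'a': 0 ⇒ 2;  out=∅∪out(2)=∅
  fail(10) 'eeab': from fail(9)=2 chase 'b': 2 ⇒ 13;  out=∅∪out(13)=∅
  fail(15) 'abbb': from fail(14)=0 chase 'b': 0 ⇒ 0;  out={3}∪out(0)={3}
  fail(6) 'aebad': from fail(5)=2 chase 'd': 2 ⇒ 21;  out={1}∪out(21)={1,6}
  fail(11) 'eeabb': from fail(10)=13 chase 'b': 13 ⇒ 14;  out=∅∪out(14)=∅
  fail(12) 'eeabbe': from fail(11)=14 chase 'e': 14→0 ⇒ 7;  out={2}∪out(7)={2}

Scan:
pos 0 'a': at 2
pos 1 'e': at 3
pos 2 'b': at 4
pos 3 'a': at 5
pos 4 'd': at 6  emit P1@[0:4],P6@[3:4]
pos 5 'c': at 17 (fail-walked)  emit P0@[5:5]
pos 6 'b': at 18  emit P4@[4:6]
pos 7 'a': at 2 (fail-walked)
pos 8 'e': at 3
pos 9 'b': at 4
pos 10 'a': at 5
pos 11 'd': at 6  emit P1@[7:11],P6@[10:11]
pos 12 'c': at 17 (fail-walked)  emit P0@[12:12]
pos 13 'd': at 19 (fail-walked)
pos 14 'c': at 17 (fail-walked)  emit P0@[14:14]
pos 15 'a': at 2 (fail-walked)
pos 16 'a': at 2 (fail-walked)
pos 17 'e': at 3
pos 18 'c': at 1 (fail-walked)  emit P0@[18:18]
pos 19 'd': at 19
pos 20 'c': at 17 (fail-walked)  emit P0@[20:20]
pos 21 'b': at 18  emit P4@[19:21]
pos 22 'c': at 1 (fail-walked)  emit P0@[22:22]
pos 23 'a': at 2 (fail-walked)
pos 24 'c': at 1 (fail-walked)  emit P0@[24:24]
pos 25 'd': at 19
pos 26 'd': at 20  emit P5@[24:26]
pos 27 'e': at 7 (fail-walked)
pos 28 'd': at 16 (fail-walked)
pos 29 'e': at 7 (fail-walked)
pos 30 'e': at 8
pos 31 'a': at 9
pos 32 'b': at 10
pos 33 'b': at 11
pos 34 'e': at 12  emit P2@[29:34]
pos 35 'a': at 2 (fail-walked)
pos 36 'a': at 2 (fail-walked)
pos 37 'd': at 21  emit P6@[36:37]
pos 38 'e': at 7 (fail-walked)
pos 39 'e': at 8
pos 40 'c': at 1 (fail-walked)  emit P0@[40:40]
pos 41 'd': at 19
pos 42 'd': at 20  emit P5@[40:42]
pos 43 'a': at 2 (fail-walked)
pos 44 'b': at 13
pos 45 'b': at 14
pos 46 'b': at 15  emit P3@[43:46]
pos 47 'd': at 16 (fail-walked)
pos 48 'a': at 2 (fail-walked)
pos 49 'a': at 2 (fail-walked)
pos 50 'e': at 3
pos 51 'b': at 4
pos 52 'a': at 5
pos 53 'd': at 6  emit P1@[49:53],P6@[52:53]
pos 54 'a': at 2 (fail-walked)
pos 55 'c': at 1 (fail-walked)  emit P0@[55:55]
pos 56 'b': at 0 (fail-walked)
pos 57 'd': at 16
pos 58 'a': at 2 (fail-walked)
pos 59 'c': at 1 (fail-walked)  emit P0@[59:59]
pos 60 'a': at 2 (fail-walked)
pos 61 'a': at 2 (fail-walked)
pos 62 'e': at 3
pos 63 'b': at 4
pos 64 'a': at 5
pos 65 'd': at 6  emit P1@[61:65],P6@[64:65]
pos 66 'e': at 7 (fail-walked)
pos 67 'e': at 8
pos 68 'b': at 0 (fail-walked)
pos 69 'c': at 1  emit P0@[69:69]
pos 70 'c': at 1 (fail-walked)  emit P0@[70:70]
pos 71 'c': at 1 (fail-walked)  emit P0@[71:71]
pos 72 'a': at 2 (fail-walked)

Matches: [[4,1],[4,6],[5,0],[6,4],[11,1],[11,6],[12,0],[14,0],[18,0],[20,0],[21,4],[22,0],[24,0],[26,5],[34,2],[37,6],[40,0],[42,5],[46,3],[53,1],[53,6],[55,0],[59,0],[65,1],[65,6],[69,0],[70,0],[71,0]]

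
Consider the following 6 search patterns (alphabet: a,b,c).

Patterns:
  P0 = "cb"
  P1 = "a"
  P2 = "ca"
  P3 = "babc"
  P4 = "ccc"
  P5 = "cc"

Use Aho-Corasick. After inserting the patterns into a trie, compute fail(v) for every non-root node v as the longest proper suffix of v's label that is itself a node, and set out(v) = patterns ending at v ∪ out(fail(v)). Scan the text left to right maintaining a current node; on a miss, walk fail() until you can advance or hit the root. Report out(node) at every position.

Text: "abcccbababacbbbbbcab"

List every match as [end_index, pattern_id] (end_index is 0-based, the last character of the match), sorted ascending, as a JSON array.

Build automaton:
Trie nodes:
  0='ε' goto a→3 b→5 c→1
  1='c' goto a→4 b→2 c→9
  2='cb' goto ·  ←P0
  3='a' goto ·  ←P1
  4='ca' goto ·  ←P2
  5='b' goto a→6
  6='ba' goto b→7
  7='bab' goto c→8
  8='babc' goto ·  ←P3
  9='cc' goto c→10  ←P5
  10='ccc' goto ·  ←P4

Failure links (BFS by depth):
  n1('c'): parent n0 fail=0; on 'c' 0 → fail=0;  out ∅∪∅=∅
  n3('a'): parent n0 fail=0; on 'a' 0 → fail=0;  out {1}∪∅={1}
  n5('b'): parent n0 fail=0; on 'b' 0 → fail=0;  out ∅∪∅=∅
  n2('cb'): parent n1 fail=0; on 'b' 0 → fail=5;  out {0}∪∅={0}
  n4('ca'): parent n1 fail=0; on 'a' 0 → fail=3;  out {2}∪{1}={1,2}
  n6('ba'): parent n5 fail=0; on 'a' 0 → fail=3;  out ∅∪{1}={1}
  n9('cc'): parent n1 fail=0; on 'c' 0 → fail=1;  out {5}∪∅={5}
  n7('bab'): parent n6 fail=3; on 'b' 3→0 → fail=5;  out ∅∪∅=∅
  n10('ccc'): parent n9 fail=1; on 'c' 1 → fail=9;  out {4}∪{5}={4,5}
  n8('babc'): parent n7 fail=5; on 'c' 5→0 → fail=1;  out {3}∪∅={3}

Run:
pos 0 'a': at 3  emit P1@[0:0]
pos 1 'b': at 5 (fail-walked)
pos 2 'c': at 1 (fail-walked)
pos 3 'c': at 9  emit P5@[2:3]
pos 4 'c': at 10  emit P4@[2:4],P5@[3:4]
pos 5 'b': at 2 (fail-walked)  emit P0@[4:5]
pos 6 'a': at 6 (fail-walked)  emit P1@[6:6]
pos 7 'b': at 7
pos 8 'a': at 6 (fail-walked)  emit P1@[8:8]
pos 9 'b': at 7
pos 10 'a': at 6 (fail-walked)  emit P1@[10:10]
pos 11 'c': at 1 (fail-walked)
pos 12 'b': at 2  emit P0@[11:12]
pos 13 'b': at 5 (fail-walked)
pos 14 'b': at 5 (fail-walked)
pos 15 'b': at 5 (fail-walked)
pos 16 'b': at 5 (fail-walked)
pos 17 'c': at 1 (fail-walked)
pos 18 'a': at 4  emit P1@[18:18],P2@[17:18]
pos 19 'b': at 5 (fail-walked)

All matches (sorted): [[0,1],[3,5],[4,4],[4,5],[5,0],[6,1],[8,1],[10,1],[12,0],[18,1],[18,2]]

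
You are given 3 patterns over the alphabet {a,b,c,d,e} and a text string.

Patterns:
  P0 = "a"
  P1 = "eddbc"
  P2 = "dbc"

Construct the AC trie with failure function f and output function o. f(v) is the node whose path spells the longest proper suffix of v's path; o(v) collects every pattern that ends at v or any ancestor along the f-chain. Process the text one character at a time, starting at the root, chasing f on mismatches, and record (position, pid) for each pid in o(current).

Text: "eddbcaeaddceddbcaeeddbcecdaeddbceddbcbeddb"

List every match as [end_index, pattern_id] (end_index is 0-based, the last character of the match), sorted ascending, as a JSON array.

Build:
Trie (insert patterns):
  n0 'ε': a→1 d→7 e→2
  n1 'a': ·  [P0 ends]
  n2 'e': d→3
  n3 'ed': d→4
  n4 'edd': b→5
  n5 'eddb': c→6
  n6 'eddbc': ·  [P1 ends]
  n7 'd': b→8
  n8 'db': c→9
  n9 'dbc': ·  [P2 ends]

Failure links (BFS by depth):
  n1('a'): parent n0 fail=0; on 'a' 0 → fail=0;  out {0}∪∅={0}
  n2('e'): parent n0 fail=0; on 'e' 0 → fail=0;  out ∅∪∅=∅
  n7('d'): parent n0 fail=0; on 'd' 0 → fail=0;  out ∅∪∅=∅
  n3('ed'): parent n2 fail=0; on 'd' 0 → fail=7;  out ∅∪∅=∅
  n8('db'): parent n7 fail=0; on 'b' 0 → fail=0;  out ∅∪∅=∅
  n4('edd'): parent n3 fail=7; on 'd' 7→0 → fail=7;  out ∅∪∅=∅
  n9('dbc'): parent n8 fail=0; on 'c' 0 → fail=0;  out {2}∪∅={2}
  n5('eddb'): parent n4 fail=7; on 'b' 7 → fail=8;  out ∅∪∅=∅
  n6('eddbc'): parent n5 fail=8; on 'c' 8 → fail=9;  out {1}∪{2}={1,2}

Run:
pos 0 'e': at 2
pos 1 'd': at 3
pos 2 'd': at 4
pos 3 'b': at 5
pos 4 'c': at 6  emit P1@[0:4],P2@[2:4]
pos 5 'a': at 1 (fail-walked)  emit P0@[5:5]
pos 6 'e': at 2 (fail-walked)
pos 7 'a': at 1 (fail-walked)  emit P0@[7:7]
pos 8 'd': at 7 (fail-walked)
pos 9 'd': at 7 (fail-walked)
pos 10 'c': at 0 (fail-walked)
pos 11 'e': at 2
pos 12 'd': at 3
pos 13 'd': at 4
pos 14 'b': at 5
pos 15 'c': at 6  emit P1@[11:15],P2@[13:15]
pos 16 'a': at 1 (fail-walked)  emit P0@[16:16]
pos 17 'e': at 2 (fail-walked)
pos 18 'e': at 2 (fail-walked)
pos 19 'd': at 3
pos 20 'd': at 4
pos 21 'b': at 5
pos 22 'c': at 6  emit P1@[18:22],P2@[20:22]
pos 23 'e': at 2 (fail-walked)
pos 24 'c': at 0 (fail-walked)
pos 25 'd': at 7
pos 26 'a': at 1 (fail-walked)  emit P0@[26:26]
pos 27 'e': at 2 (fail-walked)
pos 28 'd': at 3
pos 29 'd': at 4
pos 30 'b': at 5
pos 31 'c': at 6  emit P1@[27:31],P2@[29:31]
pos 32 'e': at 2 (fail-walked)
pos 33 'd': at 3
pos 34 'd': at 4
pos 35 'b': at 5
pos 36 'c': at 6  emit P1@[32:36],P2@[34:36]
pos 37 'b': at 0 (fail-walked)
pos 38 'e': at 2
pos 39 'd': at 3
pos 40 'd': at 4
pos 41 'b': at 5

Matches: [[4,1],[4,2],[5,0],[7,0],[15,1],[15,2],[16,0],[22,1],[22,2],[26,0],[31,1],[31,2],[36,1],[36,2]]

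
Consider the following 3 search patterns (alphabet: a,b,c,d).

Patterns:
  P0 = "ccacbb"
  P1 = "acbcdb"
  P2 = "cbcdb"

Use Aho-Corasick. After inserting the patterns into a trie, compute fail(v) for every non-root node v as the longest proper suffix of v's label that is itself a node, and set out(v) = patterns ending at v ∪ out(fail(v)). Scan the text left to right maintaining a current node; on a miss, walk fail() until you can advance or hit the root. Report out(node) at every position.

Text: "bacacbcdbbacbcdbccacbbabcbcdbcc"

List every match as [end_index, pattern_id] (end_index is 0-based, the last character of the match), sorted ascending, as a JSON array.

Build:
Trie (insert patterns):
  n0 'ε': a→7 c→1
  n1 'c': b→13 c→2
  n2 'cc': a→3
  n3 'cca': c→4
  n4 'ccac': b→5
  n5 'ccacb': b→6
  n6 'ccacbb': ·  ←P0
  n7 'a': c→8
  n8 'ac': b→9
  n9 'acb': c→10
  n10 'acbc': d→11
  n11 'acbcd': b→12
  n12 'acbcdb': ·  ←P1
  n13 'cb': c→14
  n14 'cbc': d→15
  n15 'cbcd': b→16
  n16 'cbcdb': ·  ←P2

Failure links (BFS by depth):
  n1('c'): parent n0 fail=0; on 'c' 0 → fail=0;  out ∅∪∅=∅
  n7('a'): parent n0 fail=0; on 'a' 0 → fail=0;  out ∅∪∅=∅
  n2('cc'): parent n1 fail=0; on 'c' 0 → fail=1;  out ∅∪∅=∅
  n8('ac'): parent n7 fail=0; on 'c' 0 → fail=1;  out ∅∪∅=∅
  n13('cb'): parent n1 fail=0; on 'b' 0 → fail=0;  out ∅∪∅=∅
  n3('cca'): parent n2 fail=1; on 'a' 1→0 → fail=7;  out ∅∪∅=∅
  n9('acb'): parent n8 fail=1; on 'b' 1 → fail=13;  out ∅∪∅=∅
  n14('cbc'): parent n13 fail=0; on 'c' 0 → fail=1;  out ∅∪∅=∅
  n4('ccac'): parent n3 fail=7; on 'c' 7 → fail=8;  out ∅∪∅=∅
  n10('acbc'): parent n9 fail=13; on 'c' 13 → fail=14;  out ∅∪∅=∅
  n15('cbcd'): parent n14 fail=1; on 'd' 1→0 → fail=0;  out ∅∪∅=∅
  n5('ccacb'): parent n4 fail=8; on 'b' 8 → fail=9;  out ∅∪∅=∅
  n11('acbcd'): parent n10 fail=14; on 'd' 14 → fail=15;  out ∅∪∅=∅
  n16('cbcdb'): parent n15 fail=0; on 'b' 0 → fail=0;  out {2}∪∅={2}
  n6('ccacbb'): parent n5 fail=9; on 'b' 9→13→0 → fail=0;  out {0}∪∅={0}
  n12('acbcdb'): parent n11 fail=15; on 'b' 15 → fail=16;  out {1}∪{2}={1,2}

Run:
pos 0 'b': at 0
pos 1 'a': at 7
pos 2 'c': at 8
pos 3 'a': at 7 ·f
pos 4 'c': at 8
pos 5 'b': at 9
pos 6 'c': at 10
pos 7 'd': at 11
pos 8 'b': at 12  ** P1@[3:8],P2@[4:8]
pos 9 'b': at 0 ·f
pos 10 'a': at 7
pos 11 'c': at 8
pos 12 'b': at 9
pos 13 'c': at 10
pos 14 'd': at 11
pos 15 'b': at 12  ** P1@[10:15],P2@[11:15]
pos 16 'c': at 1 ·f
pos 17 'c': at 2
pos 18 'a': at 3
pos 19 'c': at 4
pos 20 'b': at 5
pos 21 'b': at 6  ** P0@[16:21]
pos 22 'a': at 7 ·f
pos 23 'b': at 0 ·f
pos 24 'c': at 1
pos 25 'b': at 13
pos 26 'c': at 14
pos 27 'd': at 15
pos 28 'b': at 16  ** P2@[24:28]
pos 29 'c': at 1 ·f
pos 30 'c': at 2

All matches (sorted): [[8,1],[8,2],[15,1],[15,2],[21,0],[28,2]]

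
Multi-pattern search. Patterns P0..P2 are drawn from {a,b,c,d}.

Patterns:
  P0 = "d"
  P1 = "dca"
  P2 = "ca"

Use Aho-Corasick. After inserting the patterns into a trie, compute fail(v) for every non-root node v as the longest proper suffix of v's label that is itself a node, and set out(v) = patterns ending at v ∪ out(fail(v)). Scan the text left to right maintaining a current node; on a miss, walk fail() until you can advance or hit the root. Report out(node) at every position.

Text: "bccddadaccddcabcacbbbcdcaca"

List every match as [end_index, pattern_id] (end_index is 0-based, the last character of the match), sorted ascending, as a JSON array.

Construct AC machine:
Trie (insert patterns):
  n0 'ε': c→4 d→1
  n1 'd': c→2  ←P0
  n2 'dc': a→3
  n3 'dca': ·  ←P1
  n4 'c': a→5
  n5 'ca': ·  ←P2

BFS fail/out derivation:
  n1('d'): parent n0 fail=0; on 'd' 0 → fail=0;  out {0}∪∅={0}
  n4('c'): parent n0 fail=0; on 'c' 0 → fail=0;  out ∅∪∅=∅
  n2('dc'): parent n1 fail=0; on 'c' 0 → fail=4;  out ∅∪∅=∅
  n5('ca'): parent n4 fail=0; on 'a' 0 → fail=0;  out {2}∪∅={2}
  n3('dca'): parent n2 fail=4; on 'a' 4 → fail=5;  out {1}∪{2}={1,2}

Run:
pos 0 'b': at 0
pos 1 'c': at 4
pos 2 'c': at 4 ·f
pos 3 'd': at 1 ·f  ** P0@[3:3]
pos 4 'd': at 1 ·f  ** P0@[4:4]
pos 5 'a': at 0 ·f
pos 6 'd': at 1  ** P0@[6:6]
pos 7 'a': at 0 ·f
pos 8 'c': at 4
pos 9 'c': at 4 ·f
pos 10 'd': at 1 ·f  ** P0@[10:10]
pos 11 'd': at 1 ·f  ** P0@[11:11]
pos 12 'c': at 2
pos 13 'a': at 3  ** P1@[11:13],P2@[12:13]
pos 14 'b': at 0 ·f
pos 15 'c': at 4
pos 16 'a': at 5  ** P2@[15:16]
pos 17 'c': at 4 ·f
pos 18 'b': at 0 ·f
pos 19 'b': at 0
pos 20 'b': at 0
pos 21 'c': at 4
pos 22 'd': at 1 ·f  ** P0@[22:22]
pos 23 'c': at 2
pos 24 'a': at 3  ** P1@[22:24],P2@[23:24]
pos 25 'c': at 4 ·f
pos 26 'a': at 5  ** P2@[25:26]

Matches: [[3,0],[4,0],[6,0],[10,0],[11,0],[13,1],[13,2],[16,2],[22,0],[24,1],[24,2],[26,2]]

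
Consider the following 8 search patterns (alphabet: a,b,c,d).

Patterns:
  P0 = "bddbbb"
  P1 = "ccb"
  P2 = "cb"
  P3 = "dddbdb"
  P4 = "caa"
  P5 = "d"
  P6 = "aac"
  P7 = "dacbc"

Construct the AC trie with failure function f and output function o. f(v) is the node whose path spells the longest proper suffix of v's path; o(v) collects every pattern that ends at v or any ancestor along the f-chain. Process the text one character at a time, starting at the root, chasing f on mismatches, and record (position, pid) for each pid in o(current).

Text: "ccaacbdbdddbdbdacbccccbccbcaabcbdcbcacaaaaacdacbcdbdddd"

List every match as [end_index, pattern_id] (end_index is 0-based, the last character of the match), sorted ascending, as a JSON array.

Construct AC machine:
Trie (insert patterns):
  n0 'ε': a→19 b→1 c→7 d→11
  n1 'b': d→2
  n2 'bd': d→3
  n3 'bdd': b→4
  n4 'bddb': b→5
  n5 'bddbb': b→6
  n6 'bddbbb': ·  [P0 ends]
  n7 'c': a→17 b→10 c→8
  n8 'cc': b→9
  n9 'ccb': ·  [P1 ends]
  n10 'cb': ·  [P2 ends]
  n11 'd': a→22 d→12  [P5 ends]
  n12 'dd': d→13
  n13 'ddd': b→14
  n14 'dddb': d→15
  n15 'dddbd': b→16
  n16 'dddbdb': ·  [P3 ends]
  n17 'ca': a→18
  n18 'caa': ·  [P4 ends]
  n19 'a': a→20
  n20 'aa': c→21
  n21 'aac': ·  [P6 ends]
  n22 'da': c→23
  n23 'dac': b→24
  n24 'dacb': c→25
  n25 'dacbc': ·  [P7 ends]

BFS fail/out derivation:
  n1('b'): parent n0 fail=0; on 'b' 0 → fail=0;  out ∅∪∅=∅
  n7('c'): parent n0 fail=0; on 'c' 0 → fail=0;  out ∅∪∅=∅
  n11('d'): parent n0 fail=0; on 'd' 0 → fail=0;  out {5}∪∅={5}
  n19('a'): parent n0 fail=0; on 'a' 0 → fail=0;  out ∅∪∅=∅
  n2('bd'): parent n1 fail=0; on 'd' 0 → fail=11;  out ∅∪{5}={5}
  n8('cc'): parent n7 fail=0; on 'c' 0 → fail=7;  out ∅∪∅=∅
  n10('cb'): parent n7 fail=0; on 'b' 0 → fail=1;  out {2}∪∅={2}
  n12('dd'): parent n11 fail=0; on 'd' 0 → fail=11;  out ∅∪{5}={5}
  n17('ca'): parent n7 fail=0; on 'a' 0 → fail=19;  out ∅∪∅=∅
  n20('aa'): parent n19 fail=0; on 'a' 0 → fail=19;  out ∅∪∅=∅
  n22('da'): parent n11 fail=0; on 'a' 0 → fail=19;  out ∅∪∅=∅
  n3('bdd'): parent n2 fail=11; on 'd' 11 → fail=12;  out ∅∪{5}={5}
  n9('ccb'): parent n8 fail=7; on 'b' 7 → fail=10;  out {1}∪{2}={1,2}
  n13('ddd'): parent n12 fail=11; on 'd' 11 → fail=12;  out ∅∪{5}={5}
  n18('caa'): parent n17 fail=19; on 'a' 19 → fail=20;  out {4}∪∅={4}
  n21('aac'): parent n20 fail=19; on 'c' 19→0 → fail=7;  out {6}∪∅={6}
  n23('dac'): parent n22 fail=19; on 'c' 19→0 → fail=7;  out ∅∪∅=∅
  n4('bddb'): parent n3 fail=12; on 'b' 12→11→0 → fail=1;  out ∅∪∅=∅
  n14('dddb'): parent n13 fail=12; on 'b' 12→11→0 → fail=1;  out ∅∪∅=∅
  n24('dacb'): parent n23 fail=7; on 'b' 7 → fail=10;  out ∅∪{2}={2}
  n5('bddbb'): parent n4 fail=1; on 'b' 1→0 → fail=1;  out ∅∪∅=∅
  n15('dddbd'): parent n14 fail=1; on 'd' 1 → fail=2;  out ∅∪{5}={5}
  n25('dacbc'): parent n24 fail=10; on 'c' 10→1→0 → fail=7;  out {7}∪∅={7}
  n6('bddbbb'): parent n5 fail=1; on 'b' 1→0 → fail=1;  out {0}∪∅={0}
  n16('dddbdb'): parent n15 fail=2; on 'b' 2→11→0 → fail=1;  out {3}∪∅={3}

Run:
[0] read 'c'  n0⇒n7
[1] read 'c'  n7⇒n8
[2] read 'a'  n8⇒n17 ·f
[3] read 'a'  n17⇒n18  emit P4@[1:3]
[4] read 'c'  n18⇒n21 ·f  emit P6@[2:4]
[5] read 'b'  n21⇒n10 ·f  emit P2@[4:5]
[6] read 'd'  n10⇒n2 ·f  emit P5@[6:6]
[7] read 'b'  n2⇒n1 ·f
[8] read 'd'  n1⇒n2  emit P5@[8:8]
[9] read 'd'  n2⇒n3  emit P5@[9:9]
[10] read 'd'  n3⇒n13 ·f  emit P5@[10:10]
[11] read 'b'  n13⇒n14
[12] read 'd'  n14⇒n15  emit P5@[12:12]
[13] read 'b'  n15⇒n16  emit P3@[8:13]
[14] read 'd'  n16⇒n2 ·f  emit P5@[14:14]
[15] read 'a'  n2⇒n22 ·f
[16] read 'c'  n22⇒n23
[17] read 'b'  n23⇒n24  emit P2@[16:17]
[18] read 'c'  n24⇒n25  emit P7@[14:18]
[19] read 'c'  n25⇒n8 ·f
[20] read 'c'  n8⇒n8 ·f
[21] read 'c'  n8⇒n8 ·f
[22] read 'b'  n8⇒n9  emit P1@[20:22],P2@[21:22]
[23] read 'c'  n9⇒n7 ·f
[24] read 'c'  n7⇒n8
[25] read 'b'  n8⇒n9  emit P1@[23:25],P2@[24:25]
[26] read 'c'  n9⇒n7 ·f
[27] read 'a'  n7⇒n17
[28] read 'a'  n17⇒n18  emit P4@[26:28]
[29] read 'b'  n18⇒n1 ·f
[30] read 'c'  n1⇒n7 ·f
[31] read 'b'  n7⇒n10  emit P2@[30:31]
[32] read 'd'  n10⇒n2 ·f  emit P5@[32:32]
[33] read 'c'  n2⇒n7 ·f
[34] read 'b'  n7⇒n10  emit P2@[33:34]
[35] read 'c'  n10⇒n7 ·f
[36] read 'a'  n7⇒n17
[37] read 'c'  n17⇒n7 ·f
[38] read 'a'  n7⇒n17
[39] read 'a'  n17⇒n18  emit P4@[37:39]
[40] read 'a'  n18⇒n20 ·f
[41] read 'a'  n20⇒n20 ·f
[42] read 'a'  n20⇒n20 ·f
[43] read 'c'  n20⇒n21  emit P6@[41:43]
[44] read 'd'  n21⇒n11 ·f  emit P5@[44:44]
[45] read 'a'  n11⇒n22
[46] read 'c'  n22⇒n23
[47] read 'b'  n23⇒n24  emit P2@[46:47]
[48] read 'c'  n24⇒n25  emit P7@[44:48]
[49] read 'd'  n25⇒n11 ·f  emit P5@[49:49]
[50] read 'b'  n11⇒n1 ·f
[51] read 'd'  n1⇒n2  emit P5@[51:51]
[52] read 'd'  n2⇒n3  emit P5@[52:52]
[53] read 'd'  n3⇒n13 ·f  emit P5@[53:53]
[54] read 'd'  n13⇒n13 ·f  emit P5@[54:54]

Result: [[3,4],[4,6],[5,2],[6,5],[8,5],[9,5],[10,5],[12,5],[13,3],[14,5],[17,2],[18,7],[22,1],[22,2],[25,1],[25,2],[28,4],[31,2],[32,5],[34,2],[39,4],[43,6],[44,5],[47,2],[48,7],[49,5],[51,5],[52,5],[53,5],[54,5]]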